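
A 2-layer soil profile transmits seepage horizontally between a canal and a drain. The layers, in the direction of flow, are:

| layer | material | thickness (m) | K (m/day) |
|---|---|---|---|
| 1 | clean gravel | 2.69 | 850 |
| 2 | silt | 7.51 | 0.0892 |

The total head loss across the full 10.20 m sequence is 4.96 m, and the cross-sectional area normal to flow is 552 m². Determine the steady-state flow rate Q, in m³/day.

Flow is perpendicular to layering, so the layers act in series and the equivalent K is the thickness-weighted harmonic mean.
Total thickness L = 2.69 + 7.51 = 10.20 m.
Σ(b_i/K_i) = 2.69/850 + 7.51/0.0892 = 84.20 d.
K_eq = L / Σ(b_i/K_i) = 10.20 / 84.20 = 0.1211 m/day.
Q = K_eq · A · (Δh/L) = 0.1211 × 552 × (4.96/10.20) = 32.52 m³/day.

32.5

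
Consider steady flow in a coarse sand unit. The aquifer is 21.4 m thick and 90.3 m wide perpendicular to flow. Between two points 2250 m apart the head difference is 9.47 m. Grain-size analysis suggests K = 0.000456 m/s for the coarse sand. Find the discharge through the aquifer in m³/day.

Convert K: 0.000456 m/s × 86400 = 39.40 m/day.
Cross-sectional area A = 90.3 × 21.4 = 1932 m².
Hydraulic gradient i = Δh / L = 9.47 / 2250 = 0.004209.
Darcy's law: Q = K · A · i = 39.40 × 1932 × 0.004209 = 320.4 m³/day.

320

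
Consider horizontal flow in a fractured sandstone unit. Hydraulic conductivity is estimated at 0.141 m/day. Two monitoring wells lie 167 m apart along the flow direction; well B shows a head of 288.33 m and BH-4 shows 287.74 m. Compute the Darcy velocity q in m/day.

Hydraulic gradient i = (288.33 − 287.74) / 167 = 0.59 / 167 = 0.003533.
Specific discharge q = K · i = 0.1410 × 0.003533 = 0.0004981 m/day.

0.000498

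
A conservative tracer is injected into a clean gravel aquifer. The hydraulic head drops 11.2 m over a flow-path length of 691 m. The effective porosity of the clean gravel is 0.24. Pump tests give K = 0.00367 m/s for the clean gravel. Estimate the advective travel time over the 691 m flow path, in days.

Convert K: 0.00367 m/s × 86400 = 317.1 m/day.
Hydraulic gradient i = Δh / L = 11.2 / 691 = 0.01621.
Darcy flux q = K · i = 317.1 × 0.01621 = 5.139 m/day.
Seepage velocity v = q / n_e = 5.139 / 0.24 = 21.41 m/day.
Travel time t = L / v = 691 / 21.41 = 32.27 days.

32.3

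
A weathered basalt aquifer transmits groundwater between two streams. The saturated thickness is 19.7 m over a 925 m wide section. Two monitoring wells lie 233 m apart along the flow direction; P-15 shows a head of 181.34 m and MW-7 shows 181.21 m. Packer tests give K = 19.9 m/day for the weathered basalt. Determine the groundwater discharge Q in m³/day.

202

Cross-sectional area A = 925 × 19.7 = 18222 m².
Hydraulic gradient i = (181.34 − 181.21) / 233 = 0.13 / 233 = 0.0005579.
Darcy's law: Q = K · A · i = 19.90 × 18222 × 0.0005579 = 202.3 m³/day.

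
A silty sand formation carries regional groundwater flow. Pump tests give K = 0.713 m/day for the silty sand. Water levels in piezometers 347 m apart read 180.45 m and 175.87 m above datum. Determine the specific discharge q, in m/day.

0.00941

Hydraulic gradient i = (180.45 − 175.87) / 347 = 4.58 / 347 = 0.01320.
Specific discharge q = K · i = 0.7130 × 0.01320 = 0.009411 m/day.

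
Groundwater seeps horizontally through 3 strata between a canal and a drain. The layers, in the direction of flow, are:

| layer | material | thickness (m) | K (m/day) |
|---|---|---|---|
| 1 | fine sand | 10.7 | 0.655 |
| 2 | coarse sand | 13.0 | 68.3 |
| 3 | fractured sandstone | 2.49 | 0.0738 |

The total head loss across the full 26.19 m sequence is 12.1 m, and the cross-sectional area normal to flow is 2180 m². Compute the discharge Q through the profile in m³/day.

Flow is perpendicular to layering, so the layers act in series and the equivalent K is the thickness-weighted harmonic mean.
Total thickness L = 10.7 + 13.0 + 2.49 = 26.19 m.
Σ(b_i/K_i) = 10.7/0.655 + 13.0/68.3 + 2.49/0.0738 = 50.27 d.
K_eq = L / Σ(b_i/K_i) = 26.19 / 50.27 = 0.5210 m/day.
Q = K_eq · A · (Δh/L) = 0.5210 × 2180 × (12.1/26.19) = 524.8 m³/day.

525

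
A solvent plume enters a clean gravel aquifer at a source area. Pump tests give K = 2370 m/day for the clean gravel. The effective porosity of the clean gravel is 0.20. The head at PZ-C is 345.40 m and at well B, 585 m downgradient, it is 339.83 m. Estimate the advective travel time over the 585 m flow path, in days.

Hydraulic gradient i = (345.40 − 339.83) / 585 = 5.57 / 585 = 0.009521.
Darcy flux q = K · i = 2370 × 0.009521 = 22.57 m/day.
Seepage velocity v = q / n_e = 22.57 / 0.20 = 112.8 m/day.
Travel time t = L / v = 585 / 112.8 = 5.185 days.

5.18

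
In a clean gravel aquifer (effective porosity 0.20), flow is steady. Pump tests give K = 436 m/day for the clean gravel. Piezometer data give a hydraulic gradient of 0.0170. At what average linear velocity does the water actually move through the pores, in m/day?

37.1

Hydraulic gradient i = 0.0170.
Darcy flux q = K · i = 436.0 × 0.01700 = 7.412 m/day.
Seepage velocity v = q / n_e = 7.412 / 0.20 = 37.06 m/day.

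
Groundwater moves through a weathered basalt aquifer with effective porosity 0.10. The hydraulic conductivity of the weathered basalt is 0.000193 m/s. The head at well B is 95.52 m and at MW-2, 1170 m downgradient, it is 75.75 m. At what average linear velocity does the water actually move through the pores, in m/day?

2.82

Convert K: 0.000193 m/s × 86400 = 16.68 m/day.
Hydraulic gradient i = (95.52 − 75.75) / 1170 = 19.77 / 1170 = 0.01690.
Darcy flux q = K · i = 16.68 × 0.01690 = 0.2818 m/day.
Seepage velocity v = q / n_e = 0.2818 / 0.10 = 2.818 m/day.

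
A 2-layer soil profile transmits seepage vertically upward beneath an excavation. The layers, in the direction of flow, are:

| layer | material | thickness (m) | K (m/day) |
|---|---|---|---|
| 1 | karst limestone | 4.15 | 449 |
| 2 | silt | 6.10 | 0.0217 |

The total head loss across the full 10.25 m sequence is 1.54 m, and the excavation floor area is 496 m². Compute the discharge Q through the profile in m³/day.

Flow is perpendicular to layering, so the layers act in series and the equivalent K is the thickness-weighted harmonic mean.
Total thickness L = 4.15 + 6.10 = 10.25 m.
Σ(b_i/K_i) = 4.15/449 + 6.10/0.0217 = 281.1 d.
K_eq = L / Σ(b_i/K_i) = 10.25 / 281.1 = 0.03646 m/day.
Q = K_eq · A · (Δh/L) = 0.03646 × 496 × (1.54/10.25) = 2.717 m³/day.

2.72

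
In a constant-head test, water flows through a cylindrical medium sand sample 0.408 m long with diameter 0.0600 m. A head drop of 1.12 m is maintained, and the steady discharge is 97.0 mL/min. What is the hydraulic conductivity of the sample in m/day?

Cross-sectional area A = π·(d/2)² = π × (0.0600/2)² = 0.002827 m².
Convert discharge: 97.0 mL/min = 1.617e-06 m³/s.
Darcy's law rearranged: K = Q·L / (A·Δh) = 1.617e-06 × 0.408 / (0.002827 × 1.12) = 0.0002083 m/s = 18.00 m/day.

18.0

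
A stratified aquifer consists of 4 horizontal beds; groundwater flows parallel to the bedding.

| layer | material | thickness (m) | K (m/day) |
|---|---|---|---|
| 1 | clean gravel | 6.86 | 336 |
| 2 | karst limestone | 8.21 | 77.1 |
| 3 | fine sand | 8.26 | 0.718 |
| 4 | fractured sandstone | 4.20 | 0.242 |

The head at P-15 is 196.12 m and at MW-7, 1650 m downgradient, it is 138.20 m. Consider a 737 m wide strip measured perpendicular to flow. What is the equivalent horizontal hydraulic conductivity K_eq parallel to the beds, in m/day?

Flow is parallel to layering, so each bed carries its own Darcy discharge and the transmissivities add.
Σ(K_i·b_i) = 336×6.86 + 77.1×8.21 + 0.718×8.26 + 0.242×4.20 = 2945 m²/day.
Total thickness b = 27.53 m, so K_eq = Σ(K_i·b_i)/b = 107.0 m/day.

107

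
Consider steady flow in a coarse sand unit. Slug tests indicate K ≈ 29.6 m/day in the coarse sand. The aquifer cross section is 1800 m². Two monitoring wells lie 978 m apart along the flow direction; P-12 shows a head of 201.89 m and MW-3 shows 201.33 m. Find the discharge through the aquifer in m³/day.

Hydraulic gradient i = (201.89 − 201.33) / 978 = 0.56 / 978 = 0.0005726.
Darcy's law: Q = K · A · i = 29.60 × 1800 × 0.0005726 = 30.51 m³/day.

30.5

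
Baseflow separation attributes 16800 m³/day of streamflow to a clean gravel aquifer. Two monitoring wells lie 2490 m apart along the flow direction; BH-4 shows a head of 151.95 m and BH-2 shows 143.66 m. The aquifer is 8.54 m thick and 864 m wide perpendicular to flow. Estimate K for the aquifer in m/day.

684

Cross-sectional area A = 864 × 8.54 = 7379 m².
Hydraulic gradient i = (151.95 − 143.66) / 2490 = 8.29 / 2490 = 0.003329.
From Q = K·A·i, K = Q / (A·i) = 16800 / (7379 × 0.003329) = 683.9 m/day.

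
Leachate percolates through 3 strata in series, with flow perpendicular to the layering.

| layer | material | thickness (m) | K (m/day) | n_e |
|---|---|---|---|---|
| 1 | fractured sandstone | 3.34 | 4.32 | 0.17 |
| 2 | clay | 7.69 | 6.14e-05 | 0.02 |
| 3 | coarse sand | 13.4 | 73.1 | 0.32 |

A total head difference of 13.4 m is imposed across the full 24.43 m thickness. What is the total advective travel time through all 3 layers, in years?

With flow normal to the layers, continuity requires the same specific discharge q through every layer.
Σ(b_i/K_i) = 3.34/4.32 + 7.69/6.14e-05 + 13.4/73.1 = 1.252e+05 d.
q = Δh / Σ(b_i/K_i) = 13.4 / 1.252e+05 = 0.0001070 m/day.
In each layer the seepage velocity is v_i = q/n_i, so the layer transit time is t_i = b_i·n_i / q:
  layer 1 (fractured sandstone): t_1 = 3.34 × 0.17 / 0.0001070 = 5307 d
  layer 2 (clay): t_2 = 7.69 × 0.02 / 0.0001070 = 1438 d
  layer 3 (coarse sand): t_3 = 13.4 × 0.32 / 0.0001070 = 40078 d
Total t = Σ t_i = 46823 days = 128.2 years.

128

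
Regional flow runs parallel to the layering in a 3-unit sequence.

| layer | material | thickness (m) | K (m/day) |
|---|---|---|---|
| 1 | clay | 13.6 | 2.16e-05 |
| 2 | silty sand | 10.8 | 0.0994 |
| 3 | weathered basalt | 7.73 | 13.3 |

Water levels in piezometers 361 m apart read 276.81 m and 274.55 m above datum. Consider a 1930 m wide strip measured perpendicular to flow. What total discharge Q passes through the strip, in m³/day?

1260

Flow is parallel to layering, so each bed carries its own Darcy discharge and the transmissivities add.
Σ(K_i·b_i) = 2.16e-05×13.6 + 0.0994×10.8 + 13.3×7.73 = 103.9 m²/day.
Hydraulic gradient i = (276.81 − 274.55) / 361 = 2.26 / 361 = 0.006260.
Q = Σ(K_i·b_i) · W · i = 103.9 × 1930 × 0.006260 = 1255 m³/day.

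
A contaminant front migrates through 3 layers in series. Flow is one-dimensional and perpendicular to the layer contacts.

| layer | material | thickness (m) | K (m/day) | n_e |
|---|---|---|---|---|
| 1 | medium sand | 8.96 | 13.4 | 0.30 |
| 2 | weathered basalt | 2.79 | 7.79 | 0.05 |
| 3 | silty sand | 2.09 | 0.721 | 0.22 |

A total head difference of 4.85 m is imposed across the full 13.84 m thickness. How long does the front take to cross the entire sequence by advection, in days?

2.66

With flow normal to the layers, continuity requires the same specific discharge q through every layer.
Σ(b_i/K_i) = 8.96/13.4 + 2.79/7.79 + 2.09/0.721 = 3.926 d.
q = Δh / Σ(b_i/K_i) = 4.85 / 3.926 = 1.235 m/day.
In each layer the seepage velocity is v_i = q/n_i, so the layer transit time is t_i = b_i·n_i / q:
  layer 1 (medium sand): t_1 = 8.96 × 0.30 / 1.235 = 2.176 d
  layer 2 (weathered basalt): t_2 = 2.79 × 0.05 / 1.235 = 0.1129 d
  layer 3 (silty sand): t_3 = 2.09 × 0.22 / 1.235 = 0.3722 d
Total t = Σ t_i = 2.661 days.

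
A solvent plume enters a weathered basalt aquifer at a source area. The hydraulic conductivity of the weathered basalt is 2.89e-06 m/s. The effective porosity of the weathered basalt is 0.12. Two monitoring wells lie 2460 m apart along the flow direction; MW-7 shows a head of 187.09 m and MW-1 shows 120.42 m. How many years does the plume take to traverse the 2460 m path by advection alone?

Convert K: 2.89e-06 m/s × 86400 = 0.2497 m/day.
Hydraulic gradient i = (187.09 − 120.42) / 2460 = 66.67 / 2460 = 0.02710.
Darcy flux q = K · i = 0.2497 × 0.02710 = 0.006767 m/day.
Seepage velocity v = q / n_e = 0.006767 / 0.12 = 0.05639 m/day.
Travel time t = L / v = 2460 / 0.05639 = 43622 days = 119.4 years.

119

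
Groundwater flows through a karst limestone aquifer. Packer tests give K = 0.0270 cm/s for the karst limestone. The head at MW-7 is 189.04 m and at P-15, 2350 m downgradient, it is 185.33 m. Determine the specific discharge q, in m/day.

Convert K: 0.0270 cm/s × 864 = 23.33 m/day.
Hydraulic gradient i = (189.04 − 185.33) / 2350 = 3.71 / 2350 = 0.001579.
Specific discharge q = K · i = 23.33 × 0.001579 = 0.03683 m/day.

0.0368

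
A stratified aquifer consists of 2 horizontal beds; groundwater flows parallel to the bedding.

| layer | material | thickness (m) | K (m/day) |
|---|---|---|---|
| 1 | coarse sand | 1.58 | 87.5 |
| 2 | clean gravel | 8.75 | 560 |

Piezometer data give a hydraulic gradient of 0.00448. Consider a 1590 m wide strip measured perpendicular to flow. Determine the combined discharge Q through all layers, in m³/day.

35900

Flow is parallel to layering, so each bed carries its own Darcy discharge and the transmissivities add.
Σ(K_i·b_i) = 87.5×1.58 + 560×8.75 = 5038 m²/day.
Hydraulic gradient i = 0.00448.
Q = Σ(K_i·b_i) · W · i = 5038 × 1590 × 0.004480 = 35888 m³/day.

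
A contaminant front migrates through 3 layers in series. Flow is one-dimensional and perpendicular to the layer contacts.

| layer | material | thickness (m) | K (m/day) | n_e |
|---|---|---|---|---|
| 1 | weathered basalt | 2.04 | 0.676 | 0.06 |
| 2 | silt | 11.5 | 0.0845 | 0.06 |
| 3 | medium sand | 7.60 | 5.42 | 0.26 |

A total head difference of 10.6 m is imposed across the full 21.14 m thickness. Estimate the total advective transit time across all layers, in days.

37.0

With flow normal to the layers, continuity requires the same specific discharge q through every layer.
Σ(b_i/K_i) = 2.04/0.676 + 11.5/0.0845 + 7.60/5.42 = 140.5 d.
q = Δh / Σ(b_i/K_i) = 10.6 / 140.5 = 0.07544 m/day.
In each layer the seepage velocity is v_i = q/n_i, so the layer transit time is t_i = b_i·n_i / q:
  layer 1 (weathered basalt): t_1 = 2.04 × 0.06 / 0.07544 = 1.623 d
  layer 2 (silt): t_2 = 11.5 × 0.06 / 0.07544 = 9.147 d
  layer 3 (medium sand): t_3 = 7.60 × 0.26 / 0.07544 = 26.19 d
Total t = Σ t_i = 36.96 days.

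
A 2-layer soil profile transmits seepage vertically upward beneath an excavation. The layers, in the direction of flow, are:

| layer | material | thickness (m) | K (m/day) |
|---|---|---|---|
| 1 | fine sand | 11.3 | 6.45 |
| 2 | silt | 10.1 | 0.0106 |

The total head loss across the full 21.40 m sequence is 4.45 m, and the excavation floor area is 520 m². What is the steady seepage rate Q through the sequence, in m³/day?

2.42

Flow is perpendicular to layering, so the layers act in series and the equivalent K is the thickness-weighted harmonic mean.
Total thickness L = 11.3 + 10.1 = 21.40 m.
Σ(b_i/K_i) = 11.3/6.45 + 10.1/0.0106 = 954.6 d.
K_eq = L / Σ(b_i/K_i) = 21.40 / 954.6 = 0.02242 m/day.
Q = K_eq · A · (Δh/L) = 0.02242 × 520 × (4.45/21.40) = 2.424 m³/day.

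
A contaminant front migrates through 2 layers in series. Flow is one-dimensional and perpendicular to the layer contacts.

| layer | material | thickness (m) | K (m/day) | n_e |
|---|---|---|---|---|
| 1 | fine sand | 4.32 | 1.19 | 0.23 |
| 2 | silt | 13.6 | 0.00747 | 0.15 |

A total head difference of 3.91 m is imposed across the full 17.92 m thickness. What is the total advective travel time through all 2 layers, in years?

3.88

With flow normal to the layers, continuity requires the same specific discharge q through every layer.
Σ(b_i/K_i) = 4.32/1.19 + 13.6/0.00747 = 1824 d.
q = Δh / Σ(b_i/K_i) = 3.91 / 1824 = 0.002143 m/day.
In each layer the seepage velocity is v_i = q/n_i, so the layer transit time is t_i = b_i·n_i / q:
  layer 1 (fine sand): t_1 = 4.32 × 0.23 / 0.002143 = 463.6 d
  layer 2 (silt): t_2 = 13.6 × 0.15 / 0.002143 = 951.8 d
Total t = Σ t_i = 1415 days = 3.875 years.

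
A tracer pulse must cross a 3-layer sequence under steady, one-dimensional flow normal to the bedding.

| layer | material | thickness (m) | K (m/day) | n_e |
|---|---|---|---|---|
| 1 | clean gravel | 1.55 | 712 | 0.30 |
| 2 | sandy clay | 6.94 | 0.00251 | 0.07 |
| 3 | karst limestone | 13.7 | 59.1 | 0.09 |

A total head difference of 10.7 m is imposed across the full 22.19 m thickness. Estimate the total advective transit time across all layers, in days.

564

With flow normal to the layers, continuity requires the same specific discharge q through every layer.
Σ(b_i/K_i) = 1.55/712 + 6.94/0.00251 + 13.7/59.1 = 2765 d.
q = Δh / Σ(b_i/K_i) = 10.7 / 2765 = 0.003870 m/day.
In each layer the seepage velocity is v_i = q/n_i, so the layer transit time is t_i = b_i·n_i / q:
  layer 1 (clean gravel): t_1 = 1.55 × 0.30 / 0.003870 = 120.2 d
  layer 2 (sandy clay): t_2 = 6.94 × 0.07 / 0.003870 = 125.5 d
  layer 3 (karst limestone): t_3 = 13.7 × 0.09 / 0.003870 = 318.6 d
Total t = Σ t_i = 564.4 days.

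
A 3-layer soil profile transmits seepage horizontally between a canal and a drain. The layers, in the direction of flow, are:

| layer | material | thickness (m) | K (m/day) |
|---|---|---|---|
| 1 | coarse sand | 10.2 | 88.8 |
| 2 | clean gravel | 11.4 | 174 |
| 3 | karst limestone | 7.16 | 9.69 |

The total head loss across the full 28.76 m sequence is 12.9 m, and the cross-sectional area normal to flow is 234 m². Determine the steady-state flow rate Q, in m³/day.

3280

Flow is perpendicular to layering, so the layers act in series and the equivalent K is the thickness-weighted harmonic mean.
Total thickness L = 10.2 + 11.4 + 7.16 = 28.76 m.
Σ(b_i/K_i) = 10.2/88.8 + 11.4/174 + 7.16/9.69 = 0.9193 d.
K_eq = L / Σ(b_i/K_i) = 28.76 / 0.9193 = 31.29 m/day.
Q = K_eq · A · (Δh/L) = 31.29 × 234 × (12.9/28.76) = 3284 m³/day.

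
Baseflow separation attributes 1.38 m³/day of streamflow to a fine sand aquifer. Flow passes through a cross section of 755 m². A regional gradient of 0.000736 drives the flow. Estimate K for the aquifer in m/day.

Hydraulic gradient i = 0.000736.
From Q = K·A·i, K = Q / (A·i) = 1.38 / (755.0 × 0.0007360) = 2.483 m/day.

2.48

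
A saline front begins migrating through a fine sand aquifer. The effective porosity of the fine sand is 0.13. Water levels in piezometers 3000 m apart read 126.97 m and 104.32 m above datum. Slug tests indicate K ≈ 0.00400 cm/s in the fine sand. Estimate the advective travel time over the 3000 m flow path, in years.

40.9

Convert K: 0.00400 cm/s × 864 = 3.456 m/day.
Hydraulic gradient i = (126.97 − 104.32) / 3000 = 22.65 / 3000 = 0.007550.
Darcy flux q = K · i = 3.456 × 0.007550 = 0.02609 m/day.
Seepage velocity v = q / n_e = 0.02609 / 0.13 = 0.2007 m/day.
Travel time t = L / v = 3000 / 0.2007 = 14947 days = 40.92 years.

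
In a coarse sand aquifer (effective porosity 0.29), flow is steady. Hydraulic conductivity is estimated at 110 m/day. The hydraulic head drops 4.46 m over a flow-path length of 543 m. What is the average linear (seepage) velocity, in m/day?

Hydraulic gradient i = Δh / L = 4.46 / 543 = 0.008214.
Darcy flux q = K · i = 110.0 × 0.008214 = 0.9035 m/day.
Seepage velocity v = q / n_e = 0.9035 / 0.29 = 3.116 m/day.

3.12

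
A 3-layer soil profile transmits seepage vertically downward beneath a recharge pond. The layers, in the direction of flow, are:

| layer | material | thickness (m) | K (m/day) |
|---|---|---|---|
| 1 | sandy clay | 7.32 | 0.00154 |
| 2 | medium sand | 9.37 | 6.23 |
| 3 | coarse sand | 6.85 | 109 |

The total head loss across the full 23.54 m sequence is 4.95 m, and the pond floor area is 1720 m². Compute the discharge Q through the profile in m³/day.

1.79

Flow is perpendicular to layering, so the layers act in series and the equivalent K is the thickness-weighted harmonic mean.
Total thickness L = 7.32 + 9.37 + 6.85 = 23.54 m.
Σ(b_i/K_i) = 7.32/0.00154 + 9.37/6.23 + 6.85/109 = 4755 d.
K_eq = L / Σ(b_i/K_i) = 23.54 / 4755 = 0.004951 m/day.
Q = K_eq · A · (Δh/L) = 0.004951 × 1720 × (4.95/23.54) = 1.791 m³/day.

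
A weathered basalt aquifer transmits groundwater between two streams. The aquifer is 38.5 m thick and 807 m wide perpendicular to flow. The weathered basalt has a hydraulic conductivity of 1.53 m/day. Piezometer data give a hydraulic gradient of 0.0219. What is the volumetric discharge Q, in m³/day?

1040

Cross-sectional area A = 807 × 38.5 = 31070 m².
Hydraulic gradient i = 0.0219.
Darcy's law: Q = K · A · i = 1.530 × 31070 × 0.02190 = 1041 m³/day.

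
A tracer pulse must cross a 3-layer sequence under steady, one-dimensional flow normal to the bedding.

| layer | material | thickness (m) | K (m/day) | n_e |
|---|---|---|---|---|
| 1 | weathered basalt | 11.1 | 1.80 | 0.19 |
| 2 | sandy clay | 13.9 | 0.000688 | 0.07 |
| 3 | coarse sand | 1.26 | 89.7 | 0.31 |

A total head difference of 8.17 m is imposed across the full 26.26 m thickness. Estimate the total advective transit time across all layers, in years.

With flow normal to the layers, continuity requires the same specific discharge q through every layer.
Σ(b_i/K_i) = 11.1/1.80 + 13.9/0.000688 + 1.26/89.7 = 20210 d.
q = Δh / Σ(b_i/K_i) = 8.17 / 20210 = 0.0004043 m/day.
In each layer the seepage velocity is v_i = q/n_i, so the layer transit time is t_i = b_i·n_i / q:
  layer 1 (weathered basalt): t_1 = 11.1 × 0.19 / 0.0004043 = 5217 d
  layer 2 (sandy clay): t_2 = 13.9 × 0.07 / 0.0004043 = 2407 d
  layer 3 (coarse sand): t_3 = 1.26 × 0.31 / 0.0004043 = 966.2 d
Total t = Σ t_i = 8590 days = 23.52 years.

23.5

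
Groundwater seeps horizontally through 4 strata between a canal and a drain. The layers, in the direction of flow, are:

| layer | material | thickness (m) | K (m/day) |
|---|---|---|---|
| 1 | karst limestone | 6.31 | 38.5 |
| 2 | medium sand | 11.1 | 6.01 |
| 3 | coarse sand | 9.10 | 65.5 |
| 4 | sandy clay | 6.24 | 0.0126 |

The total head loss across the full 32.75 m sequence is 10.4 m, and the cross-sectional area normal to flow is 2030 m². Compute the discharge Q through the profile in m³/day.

Flow is perpendicular to layering, so the layers act in series and the equivalent K is the thickness-weighted harmonic mean.
Total thickness L = 6.31 + 11.1 + 9.10 + 6.24 = 32.75 m.
Σ(b_i/K_i) = 6.31/38.5 + 11.1/6.01 + 9.10/65.5 + 6.24/0.0126 = 497.4 d.
K_eq = L / Σ(b_i/K_i) = 32.75 / 497.4 = 0.06584 m/day.
Q = K_eq · A · (Δh/L) = 0.06584 × 2030 × (10.4/32.75) = 42.45 m³/day.

42.4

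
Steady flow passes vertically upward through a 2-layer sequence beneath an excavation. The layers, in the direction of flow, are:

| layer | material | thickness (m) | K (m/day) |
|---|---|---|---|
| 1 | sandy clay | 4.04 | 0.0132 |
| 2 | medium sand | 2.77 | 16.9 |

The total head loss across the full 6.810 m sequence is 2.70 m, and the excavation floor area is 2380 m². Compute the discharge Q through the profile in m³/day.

Flow is perpendicular to layering, so the layers act in series and the equivalent K is the thickness-weighted harmonic mean.
Total thickness L = 4.04 + 2.77 = 6.810 m.
Σ(b_i/K_i) = 4.04/0.0132 + 2.77/16.9 = 306.2 d.
K_eq = L / Σ(b_i/K_i) = 6.810 / 306.2 = 0.02224 m/day.
Q = K_eq · A · (Δh/L) = 0.02224 × 2380 × (2.70/6.810) = 20.98 m³/day.

21.0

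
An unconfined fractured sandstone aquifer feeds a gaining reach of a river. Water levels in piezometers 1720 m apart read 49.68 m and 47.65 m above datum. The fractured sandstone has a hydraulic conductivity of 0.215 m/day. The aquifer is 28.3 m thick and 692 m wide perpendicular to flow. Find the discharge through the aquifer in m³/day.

Cross-sectional area A = 692 × 28.3 = 19584 m².
Hydraulic gradient i = (49.68 − 47.65) / 1720 = 2.03 / 1720 = 0.001180.
Darcy's law: Q = K · A · i = 0.2150 × 19584 × 0.001180 = 4.969 m³/day.

4.97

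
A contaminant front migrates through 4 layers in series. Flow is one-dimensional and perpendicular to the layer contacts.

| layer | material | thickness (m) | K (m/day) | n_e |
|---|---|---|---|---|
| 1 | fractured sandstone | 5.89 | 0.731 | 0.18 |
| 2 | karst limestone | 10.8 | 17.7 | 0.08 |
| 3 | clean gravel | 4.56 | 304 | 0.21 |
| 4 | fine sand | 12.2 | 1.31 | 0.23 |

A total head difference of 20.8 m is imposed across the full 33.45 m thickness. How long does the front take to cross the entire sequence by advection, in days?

With flow normal to the layers, continuity requires the same specific discharge q through every layer.
Σ(b_i/K_i) = 5.89/0.731 + 10.8/17.7 + 4.56/304 + 12.2/1.31 = 18.00 d.
q = Δh / Σ(b_i/K_i) = 20.8 / 18.00 = 1.156 m/day.
In each layer the seepage velocity is v_i = q/n_i, so the layer transit time is t_i = b_i·n_i / q:
  layer 1 (fractured sandstone): t_1 = 5.89 × 0.18 / 1.156 = 0.9173 d
  layer 2 (karst limestone): t_2 = 10.8 × 0.08 / 1.156 = 0.7475 d
  layer 3 (clean gravel): t_3 = 4.56 × 0.21 / 1.156 = 0.8285 d
  layer 4 (fine sand): t_4 = 12.2 × 0.23 / 1.156 = 2.428 d
Total t = Σ t_i = 4.921 days.

4.92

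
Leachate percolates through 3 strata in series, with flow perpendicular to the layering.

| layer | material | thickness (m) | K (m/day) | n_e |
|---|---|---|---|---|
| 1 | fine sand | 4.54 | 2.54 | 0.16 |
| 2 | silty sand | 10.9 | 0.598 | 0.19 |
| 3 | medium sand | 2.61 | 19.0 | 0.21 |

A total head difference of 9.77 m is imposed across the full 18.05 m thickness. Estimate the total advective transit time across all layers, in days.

With flow normal to the layers, continuity requires the same specific discharge q through every layer.
Σ(b_i/K_i) = 4.54/2.54 + 10.9/0.598 + 2.61/19.0 = 20.15 d.
q = Δh / Σ(b_i/K_i) = 9.77 / 20.15 = 0.4848 m/day.
In each layer the seepage velocity is v_i = q/n_i, so the layer transit time is t_i = b_i·n_i / q:
  layer 1 (fine sand): t_1 = 4.54 × 0.16 / 0.4848 = 1.498 d
  layer 2 (silty sand): t_2 = 10.9 × 0.19 / 0.4848 = 4.272 d
  layer 3 (medium sand): t_3 = 2.61 × 0.21 / 0.4848 = 1.131 d
Total t = Σ t_i = 6.901 days.

6.90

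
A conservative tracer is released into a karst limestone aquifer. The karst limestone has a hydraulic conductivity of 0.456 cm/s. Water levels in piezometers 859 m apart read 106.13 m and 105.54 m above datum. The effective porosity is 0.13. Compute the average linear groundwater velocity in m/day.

2.08

Convert K: 0.456 cm/s × 864 = 394.0 m/day.
Hydraulic gradient i = (106.13 − 105.54) / 859 = 0.59 / 859 = 0.0006868.
Darcy flux q = K · i = 394.0 × 0.0006868 = 0.2706 m/day.
Seepage velocity v = q / n_e = 0.2706 / 0.13 = 2.082 m/day.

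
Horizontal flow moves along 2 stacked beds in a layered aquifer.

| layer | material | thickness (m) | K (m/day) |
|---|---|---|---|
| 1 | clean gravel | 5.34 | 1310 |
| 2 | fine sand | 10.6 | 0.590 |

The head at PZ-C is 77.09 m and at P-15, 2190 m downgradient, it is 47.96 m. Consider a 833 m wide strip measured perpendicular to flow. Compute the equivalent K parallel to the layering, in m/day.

439

Flow is parallel to layering, so each bed carries its own Darcy discharge and the transmissivities add.
Σ(K_i·b_i) = 1310×5.34 + 0.590×10.6 = 7002 m²/day.
Total thickness b = 15.94 m, so K_eq = Σ(K_i·b_i)/b = 439.3 m/day.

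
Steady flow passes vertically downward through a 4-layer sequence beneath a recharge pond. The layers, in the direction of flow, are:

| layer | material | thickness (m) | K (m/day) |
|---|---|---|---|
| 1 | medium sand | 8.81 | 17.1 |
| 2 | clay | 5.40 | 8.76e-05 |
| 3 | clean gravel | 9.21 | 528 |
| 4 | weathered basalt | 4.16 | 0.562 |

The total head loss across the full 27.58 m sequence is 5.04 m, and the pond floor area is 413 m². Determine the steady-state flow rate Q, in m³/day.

0.0338

Flow is perpendicular to layering, so the layers act in series and the equivalent K is the thickness-weighted harmonic mean.
Total thickness L = 8.81 + 5.40 + 9.21 + 4.16 = 27.58 m.
Σ(b_i/K_i) = 8.81/17.1 + 5.40/8.76e-05 + 9.21/528 + 4.16/0.562 = 61652 d.
K_eq = L / Σ(b_i/K_i) = 27.58 / 61652 = 0.0004474 m/day.
Q = K_eq · A · (Δh/L) = 0.0004474 × 413 × (5.04/27.58) = 0.03376 m³/day.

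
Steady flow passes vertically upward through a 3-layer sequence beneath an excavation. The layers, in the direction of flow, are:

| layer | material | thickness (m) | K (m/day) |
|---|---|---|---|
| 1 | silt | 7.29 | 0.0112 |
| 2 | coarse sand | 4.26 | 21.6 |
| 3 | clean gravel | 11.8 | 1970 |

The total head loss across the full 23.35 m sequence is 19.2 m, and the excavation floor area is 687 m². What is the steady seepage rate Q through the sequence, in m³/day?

20.3

Flow is perpendicular to layering, so the layers act in series and the equivalent K is the thickness-weighted harmonic mean.
Total thickness L = 7.29 + 4.26 + 11.8 = 23.35 m.
Σ(b_i/K_i) = 7.29/0.0112 + 4.26/21.6 + 11.8/1970 = 651.1 d.
K_eq = L / Σ(b_i/K_i) = 23.35 / 651.1 = 0.03586 m/day.
Q = K_eq · A · (Δh/L) = 0.03586 × 687 × (19.2/23.35) = 20.26 m³/day.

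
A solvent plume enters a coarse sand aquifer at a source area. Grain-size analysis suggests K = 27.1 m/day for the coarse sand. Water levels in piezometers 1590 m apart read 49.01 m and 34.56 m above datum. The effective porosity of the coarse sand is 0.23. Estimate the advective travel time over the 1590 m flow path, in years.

4.07

Hydraulic gradient i = (49.01 − 34.56) / 1590 = 14.45 / 1590 = 0.009088.
Darcy flux q = K · i = 27.10 × 0.009088 = 0.2463 m/day.
Seepage velocity v = q / n_e = 0.2463 / 0.23 = 1.071 m/day.
Travel time t = L / v = 1590 / 1.071 = 1485 days = 4.065 years.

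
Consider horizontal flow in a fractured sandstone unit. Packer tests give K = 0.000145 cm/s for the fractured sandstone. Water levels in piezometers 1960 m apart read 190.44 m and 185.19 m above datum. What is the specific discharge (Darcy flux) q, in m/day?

0.000336

Convert K: 0.000145 cm/s × 864 = 0.1253 m/day.
Hydraulic gradient i = (190.44 − 185.19) / 1960 = 5.25 / 1960 = 0.002679.
Specific discharge q = K · i = 0.1253 × 0.002679 = 0.0003356 m/day.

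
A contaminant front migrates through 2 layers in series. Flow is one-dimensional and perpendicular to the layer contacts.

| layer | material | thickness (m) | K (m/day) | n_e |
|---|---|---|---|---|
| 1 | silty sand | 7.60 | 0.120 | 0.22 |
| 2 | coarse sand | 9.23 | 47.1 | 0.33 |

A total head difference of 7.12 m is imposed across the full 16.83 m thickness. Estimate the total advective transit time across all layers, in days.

42.1

With flow normal to the layers, continuity requires the same specific discharge q through every layer.
Σ(b_i/K_i) = 7.60/0.120 + 9.23/47.1 = 63.53 d.
q = Δh / Σ(b_i/K_i) = 7.12 / 63.53 = 0.1121 m/day.
In each layer the seepage velocity is v_i = q/n_i, so the layer transit time is t_i = b_i·n_i / q:
  layer 1 (silty sand): t_1 = 7.60 × 0.22 / 0.1121 = 14.92 d
  layer 2 (coarse sand): t_2 = 9.23 × 0.33 / 0.1121 = 27.18 d
Total t = Σ t_i = 42.10 days.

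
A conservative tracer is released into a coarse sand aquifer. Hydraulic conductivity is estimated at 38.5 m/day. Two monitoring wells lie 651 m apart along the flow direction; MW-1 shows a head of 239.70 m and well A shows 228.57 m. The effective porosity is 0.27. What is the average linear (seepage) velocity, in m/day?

2.44

Hydraulic gradient i = (239.70 − 228.57) / 651 = 11.13 / 651 = 0.01710.
Darcy flux q = K · i = 38.50 × 0.01710 = 0.6582 m/day.
Seepage velocity v = q / n_e = 0.6582 / 0.27 = 2.438 m/day.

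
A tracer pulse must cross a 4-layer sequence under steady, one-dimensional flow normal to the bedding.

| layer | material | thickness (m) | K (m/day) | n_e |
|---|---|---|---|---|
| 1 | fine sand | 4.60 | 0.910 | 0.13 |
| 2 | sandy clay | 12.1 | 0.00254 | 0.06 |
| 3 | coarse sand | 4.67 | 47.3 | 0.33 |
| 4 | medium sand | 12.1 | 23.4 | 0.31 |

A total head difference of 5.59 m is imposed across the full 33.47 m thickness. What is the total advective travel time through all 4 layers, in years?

With flow normal to the layers, continuity requires the same specific discharge q through every layer.
Σ(b_i/K_i) = 4.60/0.910 + 12.1/0.00254 + 4.67/47.3 + 12.1/23.4 = 4769 d.
q = Δh / Σ(b_i/K_i) = 5.59 / 4769 = 0.001172 m/day.
In each layer the seepage velocity is v_i = q/n_i, so the layer transit time is t_i = b_i·n_i / q:
  layer 1 (fine sand): t_1 = 4.60 × 0.13 / 0.001172 = 510.2 d
  layer 2 (sandy clay): t_2 = 12.1 × 0.06 / 0.001172 = 619.4 d
  layer 3 (coarse sand): t_3 = 4.67 × 0.33 / 0.001172 = 1315 d
  layer 4 (medium sand): t_4 = 12.1 × 0.31 / 0.001172 = 3200 d
Total t = Σ t_i = 5645 days = 15.45 years.

15.5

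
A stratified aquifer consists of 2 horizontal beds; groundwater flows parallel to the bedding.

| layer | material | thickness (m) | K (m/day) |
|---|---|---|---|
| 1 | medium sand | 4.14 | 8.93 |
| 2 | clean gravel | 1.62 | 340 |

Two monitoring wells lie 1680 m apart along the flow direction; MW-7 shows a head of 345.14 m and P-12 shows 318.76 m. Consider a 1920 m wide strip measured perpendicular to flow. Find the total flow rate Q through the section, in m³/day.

17700

Flow is parallel to layering, so each bed carries its own Darcy discharge and the transmissivities add.
Σ(K_i·b_i) = 8.93×4.14 + 340×1.62 = 587.8 m²/day.
Hydraulic gradient i = (345.14 − 318.76) / 1680 = 26.38 / 1680 = 0.01570.
Q = Σ(K_i·b_i) · W · i = 587.8 × 1920 × 0.01570 = 17720 m³/day.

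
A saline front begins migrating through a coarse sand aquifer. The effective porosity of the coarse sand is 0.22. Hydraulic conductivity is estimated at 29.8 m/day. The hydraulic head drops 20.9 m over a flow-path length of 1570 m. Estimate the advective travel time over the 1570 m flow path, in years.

Hydraulic gradient i = Δh / L = 20.9 / 1570 = 0.01331.
Darcy flux q = K · i = 29.80 × 0.01331 = 0.3967 m/day.
Seepage velocity v = q / n_e = 0.3967 / 0.22 = 1.803 m/day.
Travel time t = L / v = 1570 / 1.803 = 870.7 days = 2.384 years.

2.38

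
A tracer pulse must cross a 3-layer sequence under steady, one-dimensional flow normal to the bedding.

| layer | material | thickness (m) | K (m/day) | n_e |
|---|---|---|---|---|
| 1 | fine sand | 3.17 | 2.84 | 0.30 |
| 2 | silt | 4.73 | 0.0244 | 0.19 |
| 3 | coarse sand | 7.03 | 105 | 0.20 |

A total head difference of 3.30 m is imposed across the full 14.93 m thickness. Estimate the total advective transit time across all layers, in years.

With flow normal to the layers, continuity requires the same specific discharge q through every layer.
Σ(b_i/K_i) = 3.17/2.84 + 4.73/0.0244 + 7.03/105 = 195.0 d.
q = Δh / Σ(b_i/K_i) = 3.30 / 195.0 = 0.01692 m/day.
In each layer the seepage velocity is v_i = q/n_i, so the layer transit time is t_i = b_i·n_i / q:
  layer 1 (fine sand): t_1 = 3.17 × 0.30 / 0.01692 = 56.21 d
  layer 2 (silt): t_2 = 4.73 × 0.19 / 0.01692 = 53.11 d
  layer 3 (coarse sand): t_3 = 7.03 × 0.20 / 0.01692 = 83.10 d
Total t = Σ t_i = 192.4 days = 0.5268 years.

0.527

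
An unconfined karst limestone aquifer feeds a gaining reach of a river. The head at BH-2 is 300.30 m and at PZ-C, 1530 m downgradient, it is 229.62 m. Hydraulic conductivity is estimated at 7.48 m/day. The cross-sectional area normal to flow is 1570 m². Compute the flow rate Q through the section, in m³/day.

Hydraulic gradient i = (300.30 − 229.62) / 1530 = 70.68 / 1530 = 0.04620.
Darcy's law: Q = K · A · i = 7.480 × 1570 × 0.04620 = 542.5 m³/day.

543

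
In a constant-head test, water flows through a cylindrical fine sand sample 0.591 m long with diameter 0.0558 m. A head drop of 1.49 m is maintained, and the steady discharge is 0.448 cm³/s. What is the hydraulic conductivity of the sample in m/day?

6.28

Cross-sectional area A = π·(d/2)² = π × (0.0558/2)² = 0.002445 m².
Convert discharge: 0.448 cm³/s = 4.480e-07 m³/s.
Darcy's law rearranged: K = Q·L / (A·Δh) = 4.480e-07 × 0.591 / (0.002445 × 1.49) = 7.266e-05 m/s = 6.278 m/day.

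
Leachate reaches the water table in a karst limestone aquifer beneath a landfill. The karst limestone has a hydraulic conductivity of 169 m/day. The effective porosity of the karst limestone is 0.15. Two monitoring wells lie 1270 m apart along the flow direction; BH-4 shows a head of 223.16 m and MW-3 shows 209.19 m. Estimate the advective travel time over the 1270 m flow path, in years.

0.281

Hydraulic gradient i = (223.16 − 209.19) / 1270 = 13.97 / 1270 = 0.01100.
Darcy flux q = K · i = 169.0 × 0.01100 = 1.859 m/day.
Seepage velocity v = q / n_e = 1.859 / 0.15 = 12.39 m/day.
Travel time t = L / v = 1270 / 12.39 = 102.5 days = 0.2806 years.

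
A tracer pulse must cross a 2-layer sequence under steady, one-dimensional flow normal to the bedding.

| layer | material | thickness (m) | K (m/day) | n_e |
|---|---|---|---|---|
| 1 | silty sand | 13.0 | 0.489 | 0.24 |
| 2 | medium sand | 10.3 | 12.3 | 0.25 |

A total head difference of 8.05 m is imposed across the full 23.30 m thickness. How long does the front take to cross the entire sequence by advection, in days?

With flow normal to the layers, continuity requires the same specific discharge q through every layer.
Σ(b_i/K_i) = 13.0/0.489 + 10.3/12.3 = 27.42 d.
q = Δh / Σ(b_i/K_i) = 8.05 / 27.42 = 0.2936 m/day.
In each layer the seepage velocity is v_i = q/n_i, so the layer transit time is t_i = b_i·n_i / q:
  layer 1 (silty sand): t_1 = 13.0 × 0.24 / 0.2936 = 10.63 d
  layer 2 (medium sand): t_2 = 10.3 × 0.25 / 0.2936 = 8.772 d
Total t = Σ t_i = 19.40 days.

19.4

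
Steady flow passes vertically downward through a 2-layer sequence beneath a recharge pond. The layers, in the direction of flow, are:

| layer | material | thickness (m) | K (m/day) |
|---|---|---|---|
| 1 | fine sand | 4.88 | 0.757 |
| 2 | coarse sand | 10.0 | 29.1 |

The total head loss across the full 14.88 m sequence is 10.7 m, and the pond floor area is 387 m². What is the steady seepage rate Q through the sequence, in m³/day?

Flow is perpendicular to layering, so the layers act in series and the equivalent K is the thickness-weighted harmonic mean.
Total thickness L = 4.88 + 10.0 = 14.88 m.
Σ(b_i/K_i) = 4.88/0.757 + 10.0/29.1 = 6.790 d.
K_eq = L / Σ(b_i/K_i) = 14.88 / 6.790 = 2.191 m/day.
Q = K_eq · A · (Δh/L) = 2.191 × 387 × (10.7/14.88) = 609.8 m³/day.

610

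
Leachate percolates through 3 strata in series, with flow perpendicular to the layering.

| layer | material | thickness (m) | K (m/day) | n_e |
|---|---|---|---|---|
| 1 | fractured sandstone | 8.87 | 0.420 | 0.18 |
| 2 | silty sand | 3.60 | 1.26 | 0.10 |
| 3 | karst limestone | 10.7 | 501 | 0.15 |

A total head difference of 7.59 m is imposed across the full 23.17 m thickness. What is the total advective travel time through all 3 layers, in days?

With flow normal to the layers, continuity requires the same specific discharge q through every layer.
Σ(b_i/K_i) = 8.87/0.420 + 3.60/1.26 + 10.7/501 = 24.00 d.
q = Δh / Σ(b_i/K_i) = 7.59 / 24.00 = 0.3163 m/day.
In each layer the seepage velocity is v_i = q/n_i, so the layer transit time is t_i = b_i·n_i / q:
  layer 1 (fractured sandstone): t_1 = 8.87 × 0.18 / 0.3163 = 5.048 d
  layer 2 (silty sand): t_2 = 3.60 × 0.10 / 0.3163 = 1.138 d
  layer 3 (karst limestone): t_3 = 10.7 × 0.15 / 0.3163 = 5.075 d
Total t = Σ t_i = 11.26 days.

11.3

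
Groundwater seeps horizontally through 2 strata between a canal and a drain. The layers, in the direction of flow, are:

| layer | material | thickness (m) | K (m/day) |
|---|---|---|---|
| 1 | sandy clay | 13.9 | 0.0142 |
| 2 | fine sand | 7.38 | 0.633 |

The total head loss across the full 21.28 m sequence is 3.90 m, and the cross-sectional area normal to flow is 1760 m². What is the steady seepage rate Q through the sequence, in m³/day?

6.93

Flow is perpendicular to layering, so the layers act in series and the equivalent K is the thickness-weighted harmonic mean.
Total thickness L = 13.9 + 7.38 = 21.28 m.
Σ(b_i/K_i) = 13.9/0.0142 + 7.38/0.633 = 990.5 d.
K_eq = L / Σ(b_i/K_i) = 21.28 / 990.5 = 0.02148 m/day.
Q = K_eq · A · (Δh/L) = 0.02148 × 1760 × (3.90/21.28) = 6.930 m³/day.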